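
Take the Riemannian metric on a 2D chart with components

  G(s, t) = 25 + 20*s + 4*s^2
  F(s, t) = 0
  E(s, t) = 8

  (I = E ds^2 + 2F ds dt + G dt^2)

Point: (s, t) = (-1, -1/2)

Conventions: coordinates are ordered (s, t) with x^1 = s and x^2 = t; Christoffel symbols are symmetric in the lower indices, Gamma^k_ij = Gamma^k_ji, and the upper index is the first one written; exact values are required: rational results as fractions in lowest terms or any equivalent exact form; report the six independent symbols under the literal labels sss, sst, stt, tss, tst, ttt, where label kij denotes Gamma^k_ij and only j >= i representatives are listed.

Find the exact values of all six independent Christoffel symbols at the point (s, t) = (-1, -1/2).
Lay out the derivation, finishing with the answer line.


E = 8, F = 0, G = 9 at the point
E_s = 0, E_t = 0, F_s = 0, F_t = 0, G_s = 12, G_t = 0
EG - F^2 = 72;  g^inv = (1/72) * [[9, 0], [0, 8]]
first-kind symbols [ij,l] = (1/2)(d_i g_jl + d_j g_il - d_l g_ij): [ss,s] = E_s/2 = 0, [ss,t] = F_s - E_t/2 = 0, [st,s] = E_t/2 = 0, [st,t] = G_s/2 = 6, [tt,s] = F_t - G_s/2 = -6, [tt,t] = G_t/2 = 0
Gamma^s_ij = (G*[ij,s] - F*[ij,t])/(EG - F^2), Gamma^t_ij = (E*[ij,t] - F*[ij,s])/(EG - F^2)

Answer: Gamma_sss = 0, Gamma_sst = 0, Gamma_stt = -3/4, Gamma_tss = 0, Gamma_tst = 2/3, Gamma_ttt = 0


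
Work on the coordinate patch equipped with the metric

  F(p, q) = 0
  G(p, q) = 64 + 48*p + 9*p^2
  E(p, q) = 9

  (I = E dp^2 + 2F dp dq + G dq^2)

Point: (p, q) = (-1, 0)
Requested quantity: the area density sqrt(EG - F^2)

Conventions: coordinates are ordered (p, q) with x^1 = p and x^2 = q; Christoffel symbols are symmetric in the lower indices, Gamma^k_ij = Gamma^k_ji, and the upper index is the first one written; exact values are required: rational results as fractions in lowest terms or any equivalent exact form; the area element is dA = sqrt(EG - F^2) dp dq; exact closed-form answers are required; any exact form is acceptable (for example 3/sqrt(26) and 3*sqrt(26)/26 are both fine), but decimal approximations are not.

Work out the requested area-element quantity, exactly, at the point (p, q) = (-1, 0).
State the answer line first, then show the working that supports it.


Answer: sqrt(EG - F^2) = 15

E = 9, F = 0, G = 25; EG - F^2 = 225


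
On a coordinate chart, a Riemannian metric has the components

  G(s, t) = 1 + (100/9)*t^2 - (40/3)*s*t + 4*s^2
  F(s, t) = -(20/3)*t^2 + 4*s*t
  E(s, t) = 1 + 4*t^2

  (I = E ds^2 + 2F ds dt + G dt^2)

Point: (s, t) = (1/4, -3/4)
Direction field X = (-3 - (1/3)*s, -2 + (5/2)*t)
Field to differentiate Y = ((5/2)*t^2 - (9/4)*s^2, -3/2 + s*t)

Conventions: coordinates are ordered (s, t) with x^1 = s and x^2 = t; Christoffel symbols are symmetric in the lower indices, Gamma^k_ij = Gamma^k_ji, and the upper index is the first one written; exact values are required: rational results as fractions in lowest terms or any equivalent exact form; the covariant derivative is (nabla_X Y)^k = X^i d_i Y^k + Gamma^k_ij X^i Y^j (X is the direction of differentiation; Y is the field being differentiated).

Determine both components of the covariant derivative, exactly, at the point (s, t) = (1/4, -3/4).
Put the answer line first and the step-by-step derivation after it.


Answer: (nabla_X Y)^s = 129177/6272, (nabla_X Y)^t = -12067/3136

E = 13/4, F = -9/2, G = 10 at the point
E_s = 0, E_t = -6, F_s = -3, F_t = 11, G_s = 12, G_t = -20
EG - F^2 = 49/4;  g^inv = (4/49) * [[10, 9/2], [9/2, 13/4]]
first-kind symbols [ij,l] = (1/2)(d_i g_jl + d_j g_il - d_l g_ij): [ss,s] = E_s/2 = 0, [ss,t] = F_s - E_t/2 = 0, [st,s] = E_t/2 = -3, [st,t] = G_s/2 = 6, [tt,s] = F_t - G_s/2 = 5, [tt,t] = G_t/2 = -10
Gamma^s_ij = (G*[ij,s] - F*[ij,t])/(EG - F^2), Gamma^t_ij = (E*[ij,t] - F*[ij,s])/(EG - F^2)
Gamma_sss = 0, Gamma_sst = -12/49, Gamma_stt = 20/49, Gamma_tss = 0, Gamma_tst = 24/49, Gamma_ttt = -40/49
X = (-37/12, -31/8), Y = (81/64, -27/16) at the point


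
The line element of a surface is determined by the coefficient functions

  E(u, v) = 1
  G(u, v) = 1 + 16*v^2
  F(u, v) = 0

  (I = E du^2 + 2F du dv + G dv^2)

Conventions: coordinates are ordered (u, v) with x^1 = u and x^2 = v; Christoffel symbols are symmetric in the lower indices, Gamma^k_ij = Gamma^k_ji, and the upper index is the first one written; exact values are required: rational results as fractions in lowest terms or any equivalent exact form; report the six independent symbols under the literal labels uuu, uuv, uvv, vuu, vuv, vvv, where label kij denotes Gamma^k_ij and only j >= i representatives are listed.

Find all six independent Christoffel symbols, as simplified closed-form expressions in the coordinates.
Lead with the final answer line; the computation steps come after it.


Answer: Gamma_uuu = 0, Gamma_uuv = 0, Gamma_uvv = 0, Gamma_vuu = 0, Gamma_vuv = 0, Gamma_vvv = 16*v/(16*v^2 + 1)

E = 1; F = 0; G = 1 + 16*v^2
Gamma^k_ij = (1/2) g^{kl} (d_i g_jl + d_j g_il - d_l g_ij), with g^inv = (1/(EG-F^2)) [[G, -F], [-F, E]]
first partials: E_u = 0, E_v = 0, F_u = 0, F_v = 0, G_u = 0, G_v = 32*v
D = EG - F^2 = 1 + 16*v^2
expanded: Gamma^u_uu = (G E_u - 2F F_u + F E_v)/(2D), Gamma^u_uv = (G E_v - F G_u)/(2D), Gamma^u_vv = (2G F_v - G G_u - F G_v)/(2D), Gamma^v_uu = (2E F_u - E E_v - F E_u)/(2D), Gamma^v_uv = (E G_u - F E_v)/(2D), Gamma^v_vv = (E G_v - 2F F_v + F G_u)/(2D); substitute and cancel common factors


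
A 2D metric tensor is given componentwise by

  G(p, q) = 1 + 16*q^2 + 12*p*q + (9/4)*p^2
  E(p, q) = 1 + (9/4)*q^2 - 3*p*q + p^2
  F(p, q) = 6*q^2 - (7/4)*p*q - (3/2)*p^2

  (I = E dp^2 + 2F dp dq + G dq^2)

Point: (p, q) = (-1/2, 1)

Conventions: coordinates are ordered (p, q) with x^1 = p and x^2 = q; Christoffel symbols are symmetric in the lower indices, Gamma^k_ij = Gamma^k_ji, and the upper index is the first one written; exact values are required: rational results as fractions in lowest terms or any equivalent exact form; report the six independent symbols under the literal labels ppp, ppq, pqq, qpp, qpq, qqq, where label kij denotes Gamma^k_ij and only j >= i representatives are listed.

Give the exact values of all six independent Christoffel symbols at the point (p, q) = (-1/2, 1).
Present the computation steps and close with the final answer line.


E = 5, F = 13/2, G = 185/16 at the point
E_p = -4, E_q = 6, F_p = -1/4, F_q = 103/8, G_p = 39/4, G_q = 26
EG - F^2 = 249/16;  g^inv = (16/249) * [[185/16, -13/2], [-13/2, 5]]
first-kind symbols [ij,l] = (1/2)(d_i g_jl + d_j g_il - d_l g_ij): [pp,p] = E_p/2 = -2, [pp,q] = F_p - E_q/2 = -13/4, [pq,p] = E_q/2 = 3, [pq,q] = G_p/2 = 39/8, [qq,p] = F_q - G_p/2 = 8, [qq,q] = G_q/2 = 13
Gamma^p_ij = (G*[ij,p] - F*[ij,q])/(EG - F^2), Gamma^q_ij = (E*[ij,q] - F*[ij,p])/(EG - F^2)

Answer: Gamma_ppp = -32/249, Gamma_ppq = 16/83, Gamma_pqq = 128/249, Gamma_qpp = -52/249, Gamma_qpq = 26/83, Gamma_qqq = 208/249


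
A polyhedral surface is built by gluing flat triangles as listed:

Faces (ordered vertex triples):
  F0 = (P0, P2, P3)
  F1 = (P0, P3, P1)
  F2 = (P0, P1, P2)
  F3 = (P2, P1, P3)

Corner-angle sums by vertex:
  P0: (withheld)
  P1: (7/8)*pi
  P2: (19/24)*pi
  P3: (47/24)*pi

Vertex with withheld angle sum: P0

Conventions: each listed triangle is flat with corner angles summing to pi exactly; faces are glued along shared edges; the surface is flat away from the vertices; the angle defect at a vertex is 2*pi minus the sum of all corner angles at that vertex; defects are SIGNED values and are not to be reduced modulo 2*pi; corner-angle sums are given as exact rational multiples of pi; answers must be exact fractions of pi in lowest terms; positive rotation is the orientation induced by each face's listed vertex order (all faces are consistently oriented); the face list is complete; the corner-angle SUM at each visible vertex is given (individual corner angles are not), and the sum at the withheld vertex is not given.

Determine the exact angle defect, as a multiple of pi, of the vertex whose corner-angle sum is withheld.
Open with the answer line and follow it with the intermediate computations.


Answer: defect(P0) = (13/8)*pi

V = 4, E = 6, F = 4; chi = V - E + F = 2
Gauss-Bonnet: total defect = 2*pi*chi = 4*pi; visible defects sum to (19/8)*pi


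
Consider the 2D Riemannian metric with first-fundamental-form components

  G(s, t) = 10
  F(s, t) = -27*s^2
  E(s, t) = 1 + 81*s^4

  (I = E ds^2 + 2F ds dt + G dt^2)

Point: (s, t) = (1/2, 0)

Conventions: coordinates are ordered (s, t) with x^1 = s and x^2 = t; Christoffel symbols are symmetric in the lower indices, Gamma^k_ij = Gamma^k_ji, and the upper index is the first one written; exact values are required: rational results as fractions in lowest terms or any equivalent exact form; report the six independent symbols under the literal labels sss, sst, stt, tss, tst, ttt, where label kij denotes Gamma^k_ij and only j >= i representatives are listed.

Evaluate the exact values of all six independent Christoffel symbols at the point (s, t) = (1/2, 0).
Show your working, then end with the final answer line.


E = 97/16, F = -27/4, G = 10 at the point
E_s = 81/2, E_t = 0, F_s = -27, F_t = 0, G_s = 0, G_t = 0
EG - F^2 = 241/16;  g^inv = (16/241) * [[10, 27/4], [27/4, 97/16]]
first-kind symbols [ij,l] = (1/2)(d_i g_jl + d_j g_il - d_l g_ij): [ss,s] = E_s/2 = 81/4, [ss,t] = F_s - E_t/2 = -27, [st,s] = E_t/2 = 0, [st,t] = G_s/2 = 0, [tt,s] = F_t - G_s/2 = 0, [tt,t] = G_t/2 = 0
Gamma^s_ij = (G*[ij,s] - F*[ij,t])/(EG - F^2), Gamma^t_ij = (E*[ij,t] - F*[ij,s])/(EG - F^2)

Answer: Gamma_sss = 324/241, Gamma_sst = 0, Gamma_stt = 0, Gamma_tss = -432/241, Gamma_tst = 0, Gamma_ttt = 0


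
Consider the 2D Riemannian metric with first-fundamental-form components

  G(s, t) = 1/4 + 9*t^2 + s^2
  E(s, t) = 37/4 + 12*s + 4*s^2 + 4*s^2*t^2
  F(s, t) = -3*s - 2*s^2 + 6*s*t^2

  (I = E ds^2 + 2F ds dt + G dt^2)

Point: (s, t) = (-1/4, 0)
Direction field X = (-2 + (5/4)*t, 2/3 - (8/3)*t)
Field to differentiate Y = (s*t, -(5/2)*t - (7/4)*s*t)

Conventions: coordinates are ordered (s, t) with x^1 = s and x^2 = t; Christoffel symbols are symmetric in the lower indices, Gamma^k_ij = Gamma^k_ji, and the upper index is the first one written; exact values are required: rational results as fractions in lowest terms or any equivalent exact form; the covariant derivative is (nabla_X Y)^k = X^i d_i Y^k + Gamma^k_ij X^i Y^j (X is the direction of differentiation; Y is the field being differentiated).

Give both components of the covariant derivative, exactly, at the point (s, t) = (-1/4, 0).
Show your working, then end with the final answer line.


E = 13/2, F = 5/8, G = 5/16 at the point
E_s = 10, E_t = 0, F_s = -2, F_t = 0, G_s = -1/2, G_t = 0
EG - F^2 = 105/64;  g^inv = (64/105) * [[5/16, -5/8], [-5/8, 13/2]]
first-kind symbols [ij,l] = (1/2)(d_i g_jl + d_j g_il - d_l g_ij): [ss,s] = E_s/2 = 5, [ss,t] = F_s - E_t/2 = -2, [st,s] = E_t/2 = 0, [st,t] = G_s/2 = -1/4, [tt,s] = F_t - G_s/2 = 1/4, [tt,t] = G_t/2 = 0
Gamma^s_ij = (G*[ij,s] - F*[ij,t])/(EG - F^2), Gamma^t_ij = (E*[ij,t] - F*[ij,s])/(EG - F^2)
Gamma_sss = 12/7, Gamma_sst = 2/21, Gamma_stt = 1/21, Gamma_tss = -344/35, Gamma_tst = -104/105, Gamma_ttt = -2/21
X = (-2, 2/3), Y = (0, 0) at the point

Answer: (nabla_X Y)^s = -1/6, (nabla_X Y)^t = -11/8


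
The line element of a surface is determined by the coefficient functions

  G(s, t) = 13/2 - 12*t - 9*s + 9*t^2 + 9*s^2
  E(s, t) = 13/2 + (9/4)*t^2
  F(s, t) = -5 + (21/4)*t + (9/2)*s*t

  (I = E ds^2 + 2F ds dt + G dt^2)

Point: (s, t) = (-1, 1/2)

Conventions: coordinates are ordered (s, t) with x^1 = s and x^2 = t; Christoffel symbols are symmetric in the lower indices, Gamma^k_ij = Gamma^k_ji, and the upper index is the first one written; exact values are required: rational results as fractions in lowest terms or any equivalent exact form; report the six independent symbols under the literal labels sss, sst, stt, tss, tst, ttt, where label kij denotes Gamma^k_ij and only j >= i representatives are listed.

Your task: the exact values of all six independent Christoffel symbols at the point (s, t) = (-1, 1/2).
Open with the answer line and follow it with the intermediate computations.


Answer: Gamma_sss = 37/890, Gamma_sst = -139/445, Gamma_stt = 616/267, Gamma_tss = 113/1780, Gamma_tst = -641/890, Gamma_ttt = 118/267

E = 113/16, F = -37/8, G = 83/4 at the point
E_s = 0, E_t = 9/4, F_s = 9/4, F_t = 3/4, G_s = -27, G_t = -3
EG - F^2 = 4005/32;  g^inv = (32/4005) * [[83/4, 37/8], [37/8, 113/16]]
first-kind symbols [ij,l] = (1/2)(d_i g_jl + d_j g_il - d_l g_ij): [ss,s] = E_s/2 = 0, [ss,t] = F_s - E_t/2 = 9/8, [st,s] = E_t/2 = 9/8, [st,t] = G_s/2 = -27/2, [tt,s] = F_t - G_s/2 = 57/4, [tt,t] = G_t/2 = -3/2
Gamma^s_ij = (G*[ij,s] - F*[ij,t])/(EG - F^2), Gamma^t_ij = (E*[ij,t] - F*[ij,s])/(EG - F^2)


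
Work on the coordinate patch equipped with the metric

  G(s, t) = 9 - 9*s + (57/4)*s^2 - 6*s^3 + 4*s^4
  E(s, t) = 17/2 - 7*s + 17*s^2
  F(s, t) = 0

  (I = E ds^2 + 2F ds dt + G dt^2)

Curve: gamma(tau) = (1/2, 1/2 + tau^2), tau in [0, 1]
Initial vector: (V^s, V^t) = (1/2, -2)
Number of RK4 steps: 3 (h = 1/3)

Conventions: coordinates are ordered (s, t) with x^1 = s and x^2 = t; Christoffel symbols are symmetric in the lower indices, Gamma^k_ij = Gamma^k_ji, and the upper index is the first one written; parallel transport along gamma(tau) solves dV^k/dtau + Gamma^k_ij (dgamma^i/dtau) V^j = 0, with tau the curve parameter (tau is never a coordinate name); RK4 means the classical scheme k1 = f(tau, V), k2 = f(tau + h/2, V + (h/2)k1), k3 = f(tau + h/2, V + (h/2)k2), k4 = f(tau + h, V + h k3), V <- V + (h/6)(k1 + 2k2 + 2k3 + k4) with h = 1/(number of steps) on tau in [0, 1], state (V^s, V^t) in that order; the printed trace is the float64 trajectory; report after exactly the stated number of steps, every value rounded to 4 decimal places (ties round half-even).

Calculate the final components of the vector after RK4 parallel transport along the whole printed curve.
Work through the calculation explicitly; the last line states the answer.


gamma'(tau) = (0, 2*tau); f(tau, V)^k = -Gamma^k_ij(gamma(tau)) gamma'^i(tau) V^j; h = 1/3; intermediate values shown to 6 dp
curve data and Christoffel symbols at the stage parameters:
  tau = 0.000000: gamma = (0.500000, 0.500000), gamma' = (0.000000, 0.000000); Gamma_sss = 0.540541, Gamma_sst = 0.000000, Gamma_stt = -0.148649, Gamma_tss = 0.000000, Gamma_tst = 0.181818, Gamma_ttt = 0.000000
  tau = 0.166667: gamma = (0.500000, 0.527778), gamma' = (0.000000, 0.333333); Gamma_sss = 0.540541, Gamma_sst = 0.000000, Gamma_stt = -0.148649, Gamma_tss = 0.000000, Gamma_tst = 0.181818, Gamma_ttt = 0.000000
  tau = 0.333333: gamma = (0.500000, 0.611111), gamma' = (0.000000, 0.666667); Gamma_sss = 0.540541, Gamma_sst = 0.000000, Gamma_stt = -0.148649, Gamma_tss = 0.000000, Gamma_tst = 0.181818, Gamma_ttt = 0.000000
  tau = 0.500000: gamma = (0.500000, 0.750000), gamma' = (0.000000, 1.000000); Gamma_sss = 0.540541, Gamma_sst = 0.000000, Gamma_stt = -0.148649, Gamma_tss = 0.000000, Gamma_tst = 0.181818, Gamma_ttt = 0.000000
  tau = 0.666667: gamma = (0.500000, 0.944444), gamma' = (0.000000, 1.333333); Gamma_sss = 0.540541, Gamma_sst = 0.000000, Gamma_stt = -0.148649, Gamma_tss = 0.000000, Gamma_tst = 0.181818, Gamma_ttt = 0.000000
  tau = 0.833333: gamma = (0.500000, 1.194444), gamma' = (0.000000, 1.666667); Gamma_sss = 0.540541, Gamma_sst = 0.000000, Gamma_stt = -0.148649, Gamma_tss = 0.000000, Gamma_tst = 0.181818, Gamma_ttt = 0.000000
  tau = 1.000000: gamma = (0.500000, 1.500000), gamma' = (0.000000, 2.000000); Gamma_sss = 0.540541, Gamma_sst = 0.000000, Gamma_stt = -0.148649, Gamma_tss = 0.000000, Gamma_tst = 0.181818, Gamma_ttt = 0.000000
step 0: V^s = 0.5000, V^t = -2.0000
step 1: k1 = (0.000000, 0.000000), k2 = (-0.099099, -0.030303), k3 = (-0.099349, -0.029302), k4 = (-0.199166, -0.056592); V <- V + (h/6)(k1 + 2k2 + 2k3 + k4): V^s = 0.4669, V^t = -2.0098
step 2: k1 = (-0.199166, -0.056592), k2 = (-0.300151, -0.078853), k3 = (-0.300703, -0.075793), k4 = (-0.403339, -0.088885); V <- V + (h/6)(k1 + 2k2 + 2k3 + k4): V^s = 0.3667, V^t = -2.0350
step 3: k1 = (-0.403340, -0.088885), k2 = (-0.507845, -0.090736), k3 = (-0.507921, -0.085458), k4 = (-0.613478, -0.071762); V <- V + (h/6)(k1 + 2k2 + 2k3 + k4): V^s = 0.1973, V^t = -2.0635

Answer: V^s = 0.1973, V^t = -2.0635


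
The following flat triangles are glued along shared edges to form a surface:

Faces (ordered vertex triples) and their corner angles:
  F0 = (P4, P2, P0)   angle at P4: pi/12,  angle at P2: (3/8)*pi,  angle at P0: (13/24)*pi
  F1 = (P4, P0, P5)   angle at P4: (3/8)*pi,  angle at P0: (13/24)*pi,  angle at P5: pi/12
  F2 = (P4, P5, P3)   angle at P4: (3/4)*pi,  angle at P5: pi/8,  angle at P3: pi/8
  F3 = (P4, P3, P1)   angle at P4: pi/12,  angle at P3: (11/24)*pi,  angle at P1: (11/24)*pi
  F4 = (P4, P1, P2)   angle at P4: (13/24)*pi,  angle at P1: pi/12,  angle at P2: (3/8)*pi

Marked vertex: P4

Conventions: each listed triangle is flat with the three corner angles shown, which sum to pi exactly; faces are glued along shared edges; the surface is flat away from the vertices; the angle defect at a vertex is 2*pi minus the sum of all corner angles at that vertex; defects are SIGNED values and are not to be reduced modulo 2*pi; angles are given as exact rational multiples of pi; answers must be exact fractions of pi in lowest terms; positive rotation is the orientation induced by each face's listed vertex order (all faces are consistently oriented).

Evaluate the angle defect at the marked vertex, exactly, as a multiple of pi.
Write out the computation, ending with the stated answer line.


Sum of corner angles at P4: (11/6)*pi
defect = 2*pi - (11/6)*pi

Answer: defect(P4) = pi/6


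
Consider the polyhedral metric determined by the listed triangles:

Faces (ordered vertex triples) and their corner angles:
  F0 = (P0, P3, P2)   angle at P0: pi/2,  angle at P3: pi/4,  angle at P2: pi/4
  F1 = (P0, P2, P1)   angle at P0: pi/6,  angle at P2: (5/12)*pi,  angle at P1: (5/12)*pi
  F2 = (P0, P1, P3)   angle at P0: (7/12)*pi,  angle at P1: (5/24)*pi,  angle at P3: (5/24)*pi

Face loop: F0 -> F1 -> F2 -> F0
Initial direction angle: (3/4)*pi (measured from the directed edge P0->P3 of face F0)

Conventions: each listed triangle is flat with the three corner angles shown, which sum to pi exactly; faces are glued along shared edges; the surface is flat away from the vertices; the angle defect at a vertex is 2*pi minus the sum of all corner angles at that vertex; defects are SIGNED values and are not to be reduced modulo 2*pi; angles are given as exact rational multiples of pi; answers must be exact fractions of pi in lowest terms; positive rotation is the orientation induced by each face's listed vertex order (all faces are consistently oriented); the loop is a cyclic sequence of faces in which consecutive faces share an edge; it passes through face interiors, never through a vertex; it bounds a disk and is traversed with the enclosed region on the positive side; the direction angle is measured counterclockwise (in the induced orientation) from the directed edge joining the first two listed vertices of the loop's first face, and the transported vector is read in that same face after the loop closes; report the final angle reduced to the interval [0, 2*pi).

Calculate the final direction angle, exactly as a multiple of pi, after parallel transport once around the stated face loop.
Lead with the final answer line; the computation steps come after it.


Answer: final direction angle = (3/2)*pi

enclosed vertex P0: corner angles sum to (5/4)*pi, defect = 2*pi - (5/4)*pi = (3/4)*pi
holonomy = initial angle + sum of enclosed defects (mod 2*pi), positive in the induced orientation
final angle = (3/4)*pi + (3/4)*pi = (3/2)*pi (mod 2*pi)


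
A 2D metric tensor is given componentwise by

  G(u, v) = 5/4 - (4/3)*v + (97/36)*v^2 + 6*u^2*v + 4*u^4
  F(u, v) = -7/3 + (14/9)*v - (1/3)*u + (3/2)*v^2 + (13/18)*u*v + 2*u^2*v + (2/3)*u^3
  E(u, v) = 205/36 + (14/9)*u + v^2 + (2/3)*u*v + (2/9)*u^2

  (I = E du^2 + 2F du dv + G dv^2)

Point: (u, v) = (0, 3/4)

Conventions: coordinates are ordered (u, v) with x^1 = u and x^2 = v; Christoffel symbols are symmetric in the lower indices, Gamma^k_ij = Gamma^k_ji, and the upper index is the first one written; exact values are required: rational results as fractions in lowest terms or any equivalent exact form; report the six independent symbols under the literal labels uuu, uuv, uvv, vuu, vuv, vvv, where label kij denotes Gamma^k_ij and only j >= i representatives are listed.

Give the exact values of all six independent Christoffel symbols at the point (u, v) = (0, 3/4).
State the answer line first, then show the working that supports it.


Answer: Gamma_uuu = 3778/25213, Gamma_uuv = 3051/25213, Gamma_uvv = 32977/50426, Gamma_vuu = -7044/25213, Gamma_vuv = 558/25213, Gamma_vvv = 22353/25213

E = 901/144, F = -31/96, G = 113/64 at the point
E_u = 37/18, E_v = 3/2, F_u = 5/24, F_v = 137/36, G_u = 0, G_v = 65/24
EG - F^2 = 25213/2304;  g^inv = (2304/25213) * [[113/64, 31/96], [31/96, 901/144]]
first-kind symbols [ij,l] = (1/2)(d_i g_jl + d_j g_il - d_l g_ij): [uu,u] = E_u/2 = 37/36, [uu,v] = F_u - E_v/2 = -13/24, [uv,u] = E_v/2 = 3/4, [uv,v] = G_u/2 = 0, [vv,u] = F_v - G_u/2 = 137/36, [vv,v] = G_v/2 = 65/48
Gamma^u_ij = (G*[ij,u] - F*[ij,v])/(EG - F^2), Gamma^v_ij = (E*[ij,v] - F*[ij,u])/(EG - F^2)


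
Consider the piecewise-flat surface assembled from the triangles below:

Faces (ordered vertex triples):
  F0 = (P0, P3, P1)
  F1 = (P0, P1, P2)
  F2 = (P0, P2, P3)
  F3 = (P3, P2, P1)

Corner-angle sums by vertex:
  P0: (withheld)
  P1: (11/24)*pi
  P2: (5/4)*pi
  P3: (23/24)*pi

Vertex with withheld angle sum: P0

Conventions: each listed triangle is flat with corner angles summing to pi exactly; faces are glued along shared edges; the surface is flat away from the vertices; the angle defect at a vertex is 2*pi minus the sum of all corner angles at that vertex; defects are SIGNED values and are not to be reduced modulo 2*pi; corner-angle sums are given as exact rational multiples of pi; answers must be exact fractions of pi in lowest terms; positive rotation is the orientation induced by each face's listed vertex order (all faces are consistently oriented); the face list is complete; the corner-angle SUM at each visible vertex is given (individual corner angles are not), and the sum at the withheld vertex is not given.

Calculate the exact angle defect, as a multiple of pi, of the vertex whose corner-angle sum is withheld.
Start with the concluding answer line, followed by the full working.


Answer: defect(P0) = (2/3)*pi

V = 4, E = 6, F = 4; chi = V - E + F = 2
Gauss-Bonnet: total defect = 2*pi*chi = 4*pi; visible defects sum to (10/3)*pi


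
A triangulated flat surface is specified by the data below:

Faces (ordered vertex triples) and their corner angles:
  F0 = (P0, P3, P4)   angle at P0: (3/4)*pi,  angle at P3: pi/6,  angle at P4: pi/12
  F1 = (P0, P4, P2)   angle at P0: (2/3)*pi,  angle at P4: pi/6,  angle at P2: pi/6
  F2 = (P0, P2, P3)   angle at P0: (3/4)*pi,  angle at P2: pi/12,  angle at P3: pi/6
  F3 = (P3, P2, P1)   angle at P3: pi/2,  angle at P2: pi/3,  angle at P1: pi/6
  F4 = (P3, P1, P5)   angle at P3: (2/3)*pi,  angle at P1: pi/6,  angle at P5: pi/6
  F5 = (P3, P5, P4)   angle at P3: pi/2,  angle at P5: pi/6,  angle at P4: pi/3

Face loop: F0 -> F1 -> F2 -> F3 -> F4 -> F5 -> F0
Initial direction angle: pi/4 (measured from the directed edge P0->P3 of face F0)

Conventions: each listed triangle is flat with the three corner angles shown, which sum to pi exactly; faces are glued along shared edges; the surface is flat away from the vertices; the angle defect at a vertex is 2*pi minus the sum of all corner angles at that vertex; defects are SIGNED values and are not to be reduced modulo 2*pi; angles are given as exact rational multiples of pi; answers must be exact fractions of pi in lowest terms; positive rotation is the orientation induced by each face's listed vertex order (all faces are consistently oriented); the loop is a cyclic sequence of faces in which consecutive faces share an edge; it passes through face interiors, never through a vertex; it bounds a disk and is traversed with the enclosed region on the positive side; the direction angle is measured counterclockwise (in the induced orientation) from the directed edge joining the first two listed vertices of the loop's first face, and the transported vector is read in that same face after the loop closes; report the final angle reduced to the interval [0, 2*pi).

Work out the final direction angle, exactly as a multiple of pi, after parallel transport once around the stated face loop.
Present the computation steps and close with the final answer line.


enclosed vertex P0: corner angles sum to (13/6)*pi, defect = 2*pi - (13/6)*pi = -pi/6
enclosed vertex P3: corner angles sum to 2*pi, defect = 2*pi - 2*pi = 0
by Gauss-Bonnet the loop rotates the vector by the enclosed defect sum (positive orientation, mod 2*pi)
final angle = pi/4 - pi/6 = pi/12 (mod 2*pi)

Answer: final direction angle = pi/12


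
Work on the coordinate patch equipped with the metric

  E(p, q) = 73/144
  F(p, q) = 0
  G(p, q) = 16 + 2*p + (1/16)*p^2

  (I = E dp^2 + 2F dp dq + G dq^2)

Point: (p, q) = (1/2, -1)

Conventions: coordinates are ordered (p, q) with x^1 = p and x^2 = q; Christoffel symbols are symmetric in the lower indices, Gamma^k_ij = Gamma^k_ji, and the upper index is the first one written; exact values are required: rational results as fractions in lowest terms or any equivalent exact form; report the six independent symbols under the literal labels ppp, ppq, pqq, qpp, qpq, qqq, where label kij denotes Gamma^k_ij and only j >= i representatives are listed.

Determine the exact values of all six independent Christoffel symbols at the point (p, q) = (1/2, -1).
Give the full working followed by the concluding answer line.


E = 73/144, F = 0, G = 1089/64 at the point
E_p = 0, E_q = 0, F_p = 0, F_q = 0, G_p = 33/16, G_q = 0
EG - F^2 = 8833/1024;  g^inv = (1024/8833) * [[1089/64, 0], [0, 73/144]]
first-kind symbols [ij,l] = (1/2)(d_i g_jl + d_j g_il - d_l g_ij): [pp,p] = E_p/2 = 0, [pp,q] = F_p - E_q/2 = 0, [pq,p] = E_q/2 = 0, [pq,q] = G_p/2 = 33/32, [qq,p] = F_q - G_p/2 = -33/32, [qq,q] = G_q/2 = 0
Gamma^p_ij = (G*[ij,p] - F*[ij,q])/(EG - F^2), Gamma^q_ij = (E*[ij,q] - F*[ij,p])/(EG - F^2)

Answer: Gamma_ppp = 0, Gamma_ppq = 0, Gamma_pqq = -297/146, Gamma_qpp = 0, Gamma_qpq = 2/33, Gamma_qqq = 0


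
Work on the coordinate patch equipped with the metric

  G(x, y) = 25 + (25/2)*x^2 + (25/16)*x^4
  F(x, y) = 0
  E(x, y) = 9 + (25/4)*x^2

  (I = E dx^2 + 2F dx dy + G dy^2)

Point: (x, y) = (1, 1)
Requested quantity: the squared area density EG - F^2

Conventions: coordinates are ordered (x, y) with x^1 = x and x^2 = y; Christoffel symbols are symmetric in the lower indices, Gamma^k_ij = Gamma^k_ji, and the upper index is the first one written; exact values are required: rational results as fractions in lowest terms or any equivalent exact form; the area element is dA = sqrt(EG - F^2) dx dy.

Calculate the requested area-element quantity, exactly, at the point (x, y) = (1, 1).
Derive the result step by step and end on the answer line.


E = 61/4, F = 0, G = 625/16; EG - F^2 = 38125/64

Answer: EG - F^2 = 38125/64


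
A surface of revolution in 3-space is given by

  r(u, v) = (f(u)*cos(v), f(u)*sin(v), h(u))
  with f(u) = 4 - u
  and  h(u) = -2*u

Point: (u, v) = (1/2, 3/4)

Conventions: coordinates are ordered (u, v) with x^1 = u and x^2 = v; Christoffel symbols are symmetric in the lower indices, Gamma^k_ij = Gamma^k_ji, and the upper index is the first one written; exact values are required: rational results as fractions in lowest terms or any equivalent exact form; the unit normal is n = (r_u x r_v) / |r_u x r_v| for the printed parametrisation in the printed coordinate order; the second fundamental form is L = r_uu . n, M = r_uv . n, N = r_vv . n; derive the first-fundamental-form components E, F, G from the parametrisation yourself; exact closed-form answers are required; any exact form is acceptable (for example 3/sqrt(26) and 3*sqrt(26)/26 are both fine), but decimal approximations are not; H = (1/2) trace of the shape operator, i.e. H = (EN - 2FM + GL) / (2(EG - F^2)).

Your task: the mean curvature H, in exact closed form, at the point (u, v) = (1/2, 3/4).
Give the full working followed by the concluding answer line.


f = 7/2, f' = -1, f'' = 0, h' = -2, h'' = 0
E = 5, F = 0, G = 49/4; answer radicand W^2 = 5
unnormalised second-form numerators: l = 0, m = 0, n = -7; L = l/sqrt(5), and similarly M = m/sqrt(W^2), N = n/sqrt(W^2)
H = (E*n - 2*F*m + G*l) / (2*(EG - F^2)*sqrt(W^2)); E*n - 2*F*m + G*l = -35, EG - F^2 = 245/4, so H = (-2/7)/sqrt(5)

Answer: H = -2*sqrt(5)/35


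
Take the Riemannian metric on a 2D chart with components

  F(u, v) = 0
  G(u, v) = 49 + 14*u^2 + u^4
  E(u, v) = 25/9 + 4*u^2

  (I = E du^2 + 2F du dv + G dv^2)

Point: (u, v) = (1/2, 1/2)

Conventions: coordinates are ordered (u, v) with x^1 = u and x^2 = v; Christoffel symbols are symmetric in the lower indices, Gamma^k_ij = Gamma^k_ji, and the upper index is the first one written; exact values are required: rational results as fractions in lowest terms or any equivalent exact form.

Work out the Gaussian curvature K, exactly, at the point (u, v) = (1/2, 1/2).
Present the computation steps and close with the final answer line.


E = 34/9, F = 0, G = 841/16, EG - F^2 = 14297/72 at the point
E_u = 4, E_v = 0, F_u = 0, F_v = 0, G_u = 29/2, G_v = 0
E_vv = 0, F_uv = 0, G_uu = 31
Evaluate Brioschi's two determinant matrices M1, M2 and divide by (EG - F^2)^2.
M1 = [[-E_vv/2 + F_uv - G_uu/2, E_u/2, F_u - E_v/2], [F_v - G_u/2, E, F], [G_v/2, F, G]] = [[-31/2, 2, 0], [-29/4, 34/9, 0], [0, 0, 841/16]]; det M1 = -666913/288
M2 = [[0, E_v/2, G_u/2], [E_v/2, E, F], [G_u/2, F, G]] = [[0, 0, 29/4], [0, 34/9, 0], [29/4, 0, 841/16]]; det M2 = -14297/72
det M1 - det M2 = -609725/288; K = -609725/288 / (14297/72)^2 = -450/8381

Answer: K = -450/8381


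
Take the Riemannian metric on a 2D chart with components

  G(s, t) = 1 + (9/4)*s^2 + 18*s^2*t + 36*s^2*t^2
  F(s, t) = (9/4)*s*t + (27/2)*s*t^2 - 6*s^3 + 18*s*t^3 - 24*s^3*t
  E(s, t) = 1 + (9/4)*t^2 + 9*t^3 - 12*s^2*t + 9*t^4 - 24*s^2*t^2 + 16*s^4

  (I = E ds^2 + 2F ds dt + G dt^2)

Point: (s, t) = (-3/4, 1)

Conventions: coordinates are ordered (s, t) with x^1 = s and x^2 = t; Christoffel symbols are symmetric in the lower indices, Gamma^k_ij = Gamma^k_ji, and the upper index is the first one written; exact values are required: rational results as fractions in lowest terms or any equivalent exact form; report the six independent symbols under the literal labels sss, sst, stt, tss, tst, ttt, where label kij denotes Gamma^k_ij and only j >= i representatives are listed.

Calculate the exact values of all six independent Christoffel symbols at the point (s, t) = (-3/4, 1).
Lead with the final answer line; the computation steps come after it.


Answer: Gamma_sss = 864/2413, Gamma_sst = 1080/2413, Gamma_stt = -648/2413, Gamma_tss = -2160/2413, Gamma_tst = -2700/2413, Gamma_ttt = 1620/2413

E = 97/16, F = -405/32, G = 2089/64 at the point
E_s = 27, E_t = 135/4, F_s = -135/8, F_t = -837/16, G_s = -675/8, G_t = 405/8
EG - F^2 = 2413/64;  g^inv = (64/2413) * [[2089/64, 405/32], [405/32, 97/16]]
first-kind symbols [ij,l] = (1/2)(d_i g_jl + d_j g_il - d_l g_ij): [ss,s] = E_s/2 = 27/2, [ss,t] = F_s - E_t/2 = -135/4, [st,s] = E_t/2 = 135/8, [st,t] = G_s/2 = -675/16, [tt,s] = F_t - G_s/2 = -81/8, [tt,t] = G_t/2 = 405/16
Gamma^s_ij = (G*[ij,s] - F*[ij,t])/(EG - F^2), Gamma^t_ij = (E*[ij,t] - F*[ij,s])/(EG - F^2)


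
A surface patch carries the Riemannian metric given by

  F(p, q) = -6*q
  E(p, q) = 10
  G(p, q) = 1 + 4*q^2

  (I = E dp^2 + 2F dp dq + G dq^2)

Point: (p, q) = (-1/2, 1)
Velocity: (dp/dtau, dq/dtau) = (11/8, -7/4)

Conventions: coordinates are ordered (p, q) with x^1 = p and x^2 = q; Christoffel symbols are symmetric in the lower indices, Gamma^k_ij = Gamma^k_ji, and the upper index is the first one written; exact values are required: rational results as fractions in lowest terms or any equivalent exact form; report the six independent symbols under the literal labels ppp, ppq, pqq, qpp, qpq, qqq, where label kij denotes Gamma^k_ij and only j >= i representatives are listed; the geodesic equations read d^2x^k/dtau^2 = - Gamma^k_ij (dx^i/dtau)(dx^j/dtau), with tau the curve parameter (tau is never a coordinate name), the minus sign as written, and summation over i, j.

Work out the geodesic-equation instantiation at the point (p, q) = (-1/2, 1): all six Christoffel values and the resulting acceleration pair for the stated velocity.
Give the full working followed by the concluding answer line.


E = 10, F = -6, G = 5 at the point
E_p = 0, E_q = 0, F_p = 0, F_q = -6, G_p = 0, G_q = 8
EG - F^2 = 14;  g^inv = (1/14) * [[5, 6], [6, 10]]
first-kind symbols [ij,l] = (1/2)(d_i g_jl + d_j g_il - d_l g_ij): [pp,p] = E_p/2 = 0, [pp,q] = F_p - E_q/2 = 0, [pq,p] = E_q/2 = 0, [pq,q] = G_p/2 = 0, [qq,p] = F_q - G_p/2 = -6, [qq,q] = G_q/2 = 4
Gamma^p_ij = (G*[ij,p] - F*[ij,q])/(EG - F^2), Gamma^q_ij = (E*[ij,q] - F*[ij,p])/(EG - F^2)
Gamma_ppp = 0, Gamma_ppq = 0, Gamma_pqq = -3/7, Gamma_qpp = 0, Gamma_qpq = 0, Gamma_qqq = 2/7
d^2p/dtau^2 = -(Gamma_ppp*(11/8)^2 + 2*Gamma_ppq*(11/8)*(-7/4) + Gamma_pqq*(-7/4)^2) = 21/16
d^2q/dtau^2 = -(Gamma_qpp*(11/8)^2 + 2*Gamma_qpq*(11/8)*(-7/4) + Gamma_qqq*(-7/4)^2) = -7/8

Answer: Gamma_ppp = 0, Gamma_ppq = 0, Gamma_pqq = -3/7, Gamma_qpp = 0, Gamma_qpq = 0, Gamma_qqq = 2/7; accelerations (d^2p/dtau^2, d^2q/dtau^2) = (21/16, -7/8)


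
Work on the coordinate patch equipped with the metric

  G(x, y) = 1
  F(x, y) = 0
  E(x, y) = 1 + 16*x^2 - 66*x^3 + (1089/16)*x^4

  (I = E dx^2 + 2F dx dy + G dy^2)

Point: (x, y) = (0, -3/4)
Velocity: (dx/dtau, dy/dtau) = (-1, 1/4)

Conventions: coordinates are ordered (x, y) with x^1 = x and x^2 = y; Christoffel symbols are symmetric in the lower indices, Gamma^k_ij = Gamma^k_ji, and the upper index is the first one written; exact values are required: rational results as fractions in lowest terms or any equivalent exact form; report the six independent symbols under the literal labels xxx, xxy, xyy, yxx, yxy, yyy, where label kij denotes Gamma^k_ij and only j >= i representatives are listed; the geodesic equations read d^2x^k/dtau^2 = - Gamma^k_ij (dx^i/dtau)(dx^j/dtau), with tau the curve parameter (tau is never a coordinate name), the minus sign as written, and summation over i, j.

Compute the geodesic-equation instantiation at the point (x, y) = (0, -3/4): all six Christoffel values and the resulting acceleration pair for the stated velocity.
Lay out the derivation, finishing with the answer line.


E = 1, F = 0, G = 1 at the point
E_x = 0, E_y = 0, F_x = 0, F_y = 0, G_x = 0, G_y = 0
EG - F^2 = 1;  g^inv = (1) * [[1, 0], [0, 1]]
first-kind symbols [ij,l] = (1/2)(d_i g_jl + d_j g_il - d_l g_ij): [xx,x] = E_x/2 = 0, [xx,y] = F_x - E_y/2 = 0, [xy,x] = E_y/2 = 0, [xy,y] = G_x/2 = 0, [yy,x] = F_y - G_x/2 = 0, [yy,y] = G_y/2 = 0
Gamma^x_ij = (G*[ij,x] - F*[ij,y])/(EG - F^2), Gamma^y_ij = (E*[ij,y] - F*[ij,x])/(EG - F^2)
Gamma_xxx = 0, Gamma_xxy = 0, Gamma_xyy = 0, Gamma_yxx = 0, Gamma_yxy = 0, Gamma_yyy = 0
d^2x/dtau^2 = -(Gamma_xxx*(-1)^2 + 2*Gamma_xxy*(-1)*(1/4) + Gamma_xyy*(1/4)^2) = 0
d^2y/dtau^2 = -(Gamma_yxx*(-1)^2 + 2*Gamma_yxy*(-1)*(1/4) + Gamma_yyy*(1/4)^2) = 0

Answer: Gamma_xxx = 0, Gamma_xxy = 0, Gamma_xyy = 0, Gamma_yxx = 0, Gamma_yxy = 0, Gamma_yyy = 0; accelerations (d^2x/dtau^2, d^2y/dtau^2) = (0, 0)


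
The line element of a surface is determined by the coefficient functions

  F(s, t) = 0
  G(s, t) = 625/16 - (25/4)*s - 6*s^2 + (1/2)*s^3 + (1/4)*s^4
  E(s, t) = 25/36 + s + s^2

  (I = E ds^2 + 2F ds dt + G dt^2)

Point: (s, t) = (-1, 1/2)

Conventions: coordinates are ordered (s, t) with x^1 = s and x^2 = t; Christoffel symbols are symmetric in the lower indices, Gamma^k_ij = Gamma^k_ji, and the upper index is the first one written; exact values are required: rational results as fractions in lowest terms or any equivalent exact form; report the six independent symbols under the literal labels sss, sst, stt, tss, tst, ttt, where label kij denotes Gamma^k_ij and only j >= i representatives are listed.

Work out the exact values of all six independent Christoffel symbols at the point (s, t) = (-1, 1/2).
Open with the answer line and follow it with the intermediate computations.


Answer: Gamma_sss = -18/25, Gamma_sst = 0, Gamma_stt = -9/2, Gamma_tss = 0, Gamma_tst = 2/25, Gamma_ttt = 0

E = 25/36, F = 0, G = 625/16 at the point
E_s = -1, E_t = 0, F_s = 0, F_t = 0, G_s = 25/4, G_t = 0
EG - F^2 = 15625/576;  g^inv = (576/15625) * [[625/16, 0], [0, 25/36]]
first-kind symbols [ij,l] = (1/2)(d_i g_jl + d_j g_il - d_l g_ij): [ss,s] = E_s/2 = -1/2, [ss,t] = F_s - E_t/2 = 0, [st,s] = E_t/2 = 0, [st,t] = G_s/2 = 25/8, [tt,s] = F_t - G_s/2 = -25/8, [tt,t] = G_t/2 = 0
Gamma^s_ij = (G*[ij,s] - F*[ij,t])/(EG - F^2), Gamma^t_ij = (E*[ij,t] - F*[ij,s])/(EG - F^2)


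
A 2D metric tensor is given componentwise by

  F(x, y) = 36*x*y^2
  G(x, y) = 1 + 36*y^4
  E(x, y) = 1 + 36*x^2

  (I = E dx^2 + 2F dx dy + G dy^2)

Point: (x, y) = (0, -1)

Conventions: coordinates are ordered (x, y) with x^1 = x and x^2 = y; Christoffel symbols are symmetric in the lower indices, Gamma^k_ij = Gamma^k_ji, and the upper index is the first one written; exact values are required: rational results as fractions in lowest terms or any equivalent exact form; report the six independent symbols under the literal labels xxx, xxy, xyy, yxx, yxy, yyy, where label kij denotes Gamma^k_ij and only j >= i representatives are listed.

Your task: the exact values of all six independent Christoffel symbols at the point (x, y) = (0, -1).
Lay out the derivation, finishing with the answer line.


E = 1, F = 0, G = 37 at the point
E_x = 0, E_y = 0, F_x = 36, F_y = 0, G_x = 0, G_y = -144
EG - F^2 = 37;  g^inv = (1/37) * [[37, 0], [0, 1]]
first-kind symbols [ij,l] = (1/2)(d_i g_jl + d_j g_il - d_l g_ij): [xx,x] = E_x/2 = 0, [xx,y] = F_x - E_y/2 = 36, [xy,x] = E_y/2 = 0, [xy,y] = G_x/2 = 0, [yy,x] = F_y - G_x/2 = 0, [yy,y] = G_y/2 = -72
Gamma^x_ij = (G*[ij,x] - F*[ij,y])/(EG - F^2), Gamma^y_ij = (E*[ij,y] - F*[ij,x])/(EG - F^2)

Answer: Gamma_xxx = 0, Gamma_xxy = 0, Gamma_xyy = 0, Gamma_yxx = 36/37, Gamma_yxy = 0, Gamma_yyy = -72/37


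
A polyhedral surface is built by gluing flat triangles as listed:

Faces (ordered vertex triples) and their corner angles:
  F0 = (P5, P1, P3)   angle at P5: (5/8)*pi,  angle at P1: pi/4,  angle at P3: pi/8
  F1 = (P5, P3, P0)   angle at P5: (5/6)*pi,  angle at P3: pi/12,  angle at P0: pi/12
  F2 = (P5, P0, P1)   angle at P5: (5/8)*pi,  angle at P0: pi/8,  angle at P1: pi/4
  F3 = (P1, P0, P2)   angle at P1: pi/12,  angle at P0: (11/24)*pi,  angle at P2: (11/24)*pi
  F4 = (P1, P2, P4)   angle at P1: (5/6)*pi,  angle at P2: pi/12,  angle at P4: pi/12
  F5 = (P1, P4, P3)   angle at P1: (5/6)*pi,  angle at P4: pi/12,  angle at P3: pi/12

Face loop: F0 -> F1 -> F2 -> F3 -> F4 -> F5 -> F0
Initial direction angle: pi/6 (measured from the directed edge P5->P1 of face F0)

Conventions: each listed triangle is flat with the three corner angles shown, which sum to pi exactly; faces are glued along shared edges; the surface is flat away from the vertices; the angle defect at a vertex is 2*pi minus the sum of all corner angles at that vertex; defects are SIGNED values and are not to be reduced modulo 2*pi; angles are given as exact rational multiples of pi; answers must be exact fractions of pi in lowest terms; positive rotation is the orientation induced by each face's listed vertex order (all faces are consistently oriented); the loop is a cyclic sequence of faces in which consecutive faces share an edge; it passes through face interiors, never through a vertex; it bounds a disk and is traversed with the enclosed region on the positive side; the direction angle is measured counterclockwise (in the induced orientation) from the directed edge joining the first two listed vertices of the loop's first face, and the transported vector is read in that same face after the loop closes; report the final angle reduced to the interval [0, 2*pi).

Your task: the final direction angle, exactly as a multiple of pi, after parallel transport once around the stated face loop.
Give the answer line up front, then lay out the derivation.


Answer: final direction angle = (11/6)*pi

enclosed vertex P1: corner angles sum to (9/4)*pi, defect = 2*pi - (9/4)*pi = -pi/4
enclosed vertex P5: corner angles sum to (25/12)*pi, defect = 2*pi - (25/12)*pi = -pi/12
summing the enclosed defects onto the initial angle, mod 2*pi in the induced orientation:
final angle = pi/6 - pi/3 = (11/6)*pi (mod 2*pi)
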